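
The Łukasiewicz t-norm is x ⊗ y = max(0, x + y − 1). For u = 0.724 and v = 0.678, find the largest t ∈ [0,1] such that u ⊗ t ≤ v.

The residuum of the Łukasiewicz t-norm gives the supremum: min(1, 1 − 0.724 + 0.678).
1 − 0.724 + 0.678 = 0.954, so t = min(1, 0.954) = 0.954.
Check: 0.724 ⊗ 0.954 = max(0, 0.678) = 0.678 ≤ 0.678.

0.954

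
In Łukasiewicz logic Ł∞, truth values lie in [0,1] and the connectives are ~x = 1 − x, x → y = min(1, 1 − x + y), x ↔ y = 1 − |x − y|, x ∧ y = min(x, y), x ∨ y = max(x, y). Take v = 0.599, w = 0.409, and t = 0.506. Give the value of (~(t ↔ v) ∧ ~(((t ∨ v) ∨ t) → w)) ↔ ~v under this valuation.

0.692

t ↔ v = 1 − |0.506 − 0.599| = 1 − 0.093 = 0.907
~(t ↔ v) = 1 − 0.907 = 0.093
t ∨ v = max(0.506, 0.599) = 0.599
(t ∨ v) ∨ t = max(0.599, 0.506) = 0.599
((t ∨ v) ∨ t) → w = min(1, 1 − 0.599 + 0.409) = min(1, 0.810) = 0.810
~(((t ∨ v) ∨ t) → w) = 1 − 0.810 = 0.190
~(t ↔ v) ∧ ~(((t ∨ v) ∨ t) → w) = min(0.093, 0.190) = 0.093
~v = 1 − 0.599 = 0.401
(~(t ↔ v) ∧ ~(((t ∨ v) ∨ t) → w)) ↔ ~v = 1 − |0.093 − 0.401| = 1 − 0.308 = 0.692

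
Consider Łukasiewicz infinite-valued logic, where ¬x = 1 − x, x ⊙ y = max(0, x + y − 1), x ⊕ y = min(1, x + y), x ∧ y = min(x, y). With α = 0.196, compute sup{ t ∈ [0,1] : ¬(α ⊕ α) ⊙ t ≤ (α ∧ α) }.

0.588

α ⊕ α = min(1, 0.196 + 0.196) = min(1, 0.392) = 0.392
¬(α ⊕ α) = 1 − 0.392 = 0.608
So the left factor is ¬(α ⊕ α) = 0.608.
α ∧ α = min(0.196, 0.196) = 0.196
So the right-hand bound is α ∧ α = 0.196.
The residuum of the Łukasiewicz t-norm gives the supremum: min(1, 1 − 0.608 + 0.196).
1 − 0.608 + 0.196 = 0.588, so t = min(1, 0.588) = 0.588.
Check: 0.608 ⊙ 0.588 = max(0, 0.196) = 0.196 ≤ 0.196.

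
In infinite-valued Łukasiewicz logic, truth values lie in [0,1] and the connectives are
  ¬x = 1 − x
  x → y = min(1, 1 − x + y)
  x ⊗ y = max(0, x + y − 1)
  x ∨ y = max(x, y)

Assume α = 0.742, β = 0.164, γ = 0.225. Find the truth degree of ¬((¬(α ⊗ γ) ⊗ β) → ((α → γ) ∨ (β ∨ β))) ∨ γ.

0.225

α ⊗ γ = max(0, 0.742 + 0.225 − 1) = max(0, -0.033) = 0.000
¬(α ⊗ γ) = 1 − 0.000 = 1.000
¬(α ⊗ γ) ⊗ β = max(0, 1.000 + 0.164 − 1) = max(0, 0.164) = 0.164
α → γ = min(1, 1 − 0.742 + 0.225) = min(1, 0.483) = 0.483
β ∨ β = max(0.164, 0.164) = 0.164
(α → γ) ∨ (β ∨ β) = max(0.483, 0.164) = 0.483
(¬(α ⊗ γ) ⊗ β) → ((α → γ) ∨ (β ∨ β)) = min(1, 1 − 0.164 + 0.483) = min(1, 1.319) = 1.000
¬((¬(α ⊗ γ) ⊗ β) → ((α → γ) ∨ (β ∨ β))) = 1 − 1.000 = 0.000
¬((¬(α ⊗ γ) ⊗ β) → ((α → γ) ∨ (β ∨ β))) ∨ γ = max(0.000, 0.225) = 0.225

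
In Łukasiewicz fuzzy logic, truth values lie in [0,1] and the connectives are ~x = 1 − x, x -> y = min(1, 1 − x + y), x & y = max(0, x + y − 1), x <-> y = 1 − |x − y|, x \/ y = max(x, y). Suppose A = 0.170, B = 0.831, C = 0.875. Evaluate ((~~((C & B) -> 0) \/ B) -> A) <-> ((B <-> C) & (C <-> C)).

C & B = max(0, 0.875 + 0.831 − 1) = max(0, 0.706) = 0.706
(C & B) -> 0 = min(1, 1 − 0.706 + 0.000) = min(1, 0.294) = 0.294
~((C & B) -> 0) = 1 − 0.294 = 0.706
~~((C & B) -> 0) = 1 − 0.706 = 0.294
~~((C & B) -> 0) \/ B = max(0.294, 0.831) = 0.831
(~~((C & B) -> 0) \/ B) -> A = min(1, 1 − 0.831 + 0.170) = min(1, 0.339) = 0.339
B <-> C = 1 − |0.831 − 0.875| = 1 − 0.044 = 0.956
C <-> C = 1 − |0.875 − 0.875| = 1 − 0.000 = 1.000
(B <-> C) & (C <-> C) = max(0, 0.956 + 1.000 − 1) = max(0, 0.956) = 0.956
((~~((C & B) -> 0) \/ B) -> A) <-> ((B <-> C) & (C <-> C)) = 1 − |0.339 − 0.956| = 1 − 0.617 = 0.383

0.383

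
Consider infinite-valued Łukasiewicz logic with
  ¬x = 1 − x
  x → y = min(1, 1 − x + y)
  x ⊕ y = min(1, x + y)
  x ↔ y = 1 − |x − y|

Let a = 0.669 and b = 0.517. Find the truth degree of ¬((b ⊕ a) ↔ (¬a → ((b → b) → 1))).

b ⊕ a = min(1, 0.517 + 0.669) = min(1, 1.186) = 1.000
¬a = 1 − 0.669 = 0.331
b → b = min(1, 1 − 0.517 + 0.517) = min(1, 1.000) = 1.000
(b → b) → 1 = min(1, 1 − 1.000 + 1.000) = min(1, 1.000) = 1.000
¬a → ((b → b) → 1) = min(1, 1 − 0.331 + 1.000) = min(1, 1.669) = 1.000
(b ⊕ a) ↔ (¬a → ((b → b) → 1)) = 1 − |1.000 − 1.000| = 1 − 0.000 = 1.000
¬((b ⊕ a) ↔ (¬a → ((b → b) → 1))) = 1 − 1.000 = 0.000

0.000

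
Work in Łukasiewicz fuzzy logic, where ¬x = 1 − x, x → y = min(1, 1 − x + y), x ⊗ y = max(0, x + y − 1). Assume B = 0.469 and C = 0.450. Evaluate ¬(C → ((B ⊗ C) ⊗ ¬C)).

B ⊗ C = max(0, 0.469 + 0.450 − 1) = max(0, -0.081) = 0.000
¬C = 1 − 0.450 = 0.550
(B ⊗ C) ⊗ ¬C = max(0, 0.000 + 0.550 − 1) = max(0, -0.450) = 0.000
C → ((B ⊗ C) ⊗ ¬C) = min(1, 1 − 0.450 + 0.000) = min(1, 0.550) = 0.550
¬(C → ((B ⊗ C) ⊗ ¬C)) = 1 − 0.550 = 0.450

0.450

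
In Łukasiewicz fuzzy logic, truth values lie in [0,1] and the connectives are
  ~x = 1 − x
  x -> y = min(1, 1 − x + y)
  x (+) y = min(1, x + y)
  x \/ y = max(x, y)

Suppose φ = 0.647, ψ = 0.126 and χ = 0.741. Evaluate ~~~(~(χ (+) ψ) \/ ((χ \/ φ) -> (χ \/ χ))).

0.000

χ (+) ψ = min(1, 0.741 + 0.126) = min(1, 0.867) = 0.867
~(χ (+) ψ) = 1 − 0.867 = 0.133
χ \/ φ = max(0.741, 0.647) = 0.741
χ \/ χ = max(0.741, 0.741) = 0.741
(χ \/ φ) -> (χ \/ χ) = min(1, 1 − 0.741 + 0.741) = min(1, 1.000) = 1.000
~(χ (+) ψ) \/ ((χ \/ φ) -> (χ \/ χ)) = max(0.133, 1.000) = 1.000
~(~(χ (+) ψ) \/ ((χ \/ φ) -> (χ \/ χ))) = 1 − 1.000 = 0.000
~~(~(χ (+) ψ) \/ ((χ \/ φ) -> (χ \/ χ))) = 1 − 0.000 = 1.000
~~~(~(χ (+) ψ) \/ ((χ \/ φ) -> (χ \/ χ))) = 1 − 1.000 = 0.000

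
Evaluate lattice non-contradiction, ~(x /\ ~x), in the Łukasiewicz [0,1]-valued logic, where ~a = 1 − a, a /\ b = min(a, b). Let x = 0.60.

~x = 1 − 0.60 = 0.40
x /\ ~x = min(0.60, 0.40) = 0.40
~(x /\ ~x) = 1 − 0.40 = 0.60
(The value 0.60 < 1 shows this instance is not satisfied; not a Ł∞-tautology — its value is 1 − min(a, 1−a).)

0.60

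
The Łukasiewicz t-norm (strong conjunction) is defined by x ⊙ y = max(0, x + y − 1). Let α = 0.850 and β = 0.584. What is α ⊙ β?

α ⊙ β = max(0, 0.850 + 0.584 − 1) = max(0, 0.434) = 0.434
For comparison, the Gödel (minimum) t-norm min(x, y) would give 0.584.

0.434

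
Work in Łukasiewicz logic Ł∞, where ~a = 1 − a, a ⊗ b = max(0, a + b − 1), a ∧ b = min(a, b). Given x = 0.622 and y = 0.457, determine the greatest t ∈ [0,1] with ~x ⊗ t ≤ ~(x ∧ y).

~x = 1 − 0.622 = 0.378
So the left factor is ~x = 0.378.
x ∧ y = min(0.622, 0.457) = 0.457
~(x ∧ y) = 1 − 0.457 = 0.543
So the right-hand bound is ~(x ∧ y) = 0.543.
The residuum of the Łukasiewicz t-norm gives the supremum: min(1, 1 − 0.378 + 0.543).
1 − 0.378 + 0.543 = 1.165, so t = min(1, 1.165) = 1.000.
Check: 0.378 ⊗ 1.000 = max(0, 0.378) = 0.378 ≤ 0.543.

1.000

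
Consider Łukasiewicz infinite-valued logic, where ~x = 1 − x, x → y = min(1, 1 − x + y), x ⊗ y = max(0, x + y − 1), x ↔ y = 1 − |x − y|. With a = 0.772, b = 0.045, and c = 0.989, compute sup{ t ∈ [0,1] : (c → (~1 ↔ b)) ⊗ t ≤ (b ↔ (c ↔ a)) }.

0.296

~1 = 1 − 1.000 = 0.000
~1 ↔ b = 1 − |0.000 − 0.045| = 1 − 0.045 = 0.955
c → (~1 ↔ b) = min(1, 1 − 0.989 + 0.955) = min(1, 0.966) = 0.966
So the left factor is c → (~1 ↔ b) = 0.966.
c ↔ a = 1 − |0.989 − 0.772| = 1 − 0.217 = 0.783
b ↔ (c ↔ a) = 1 − |0.045 − 0.783| = 1 − 0.738 = 0.262
So the right-hand bound is b ↔ (c ↔ a) = 0.262.
The residuum of the Łukasiewicz t-norm gives the supremum: min(1, 1 − 0.966 + 0.262).
1 − 0.966 + 0.262 = 0.296, so t = min(1, 0.296) = 0.296.
Check: 0.966 ⊗ 0.296 = max(0, 0.262) = 0.262 ≤ 0.262.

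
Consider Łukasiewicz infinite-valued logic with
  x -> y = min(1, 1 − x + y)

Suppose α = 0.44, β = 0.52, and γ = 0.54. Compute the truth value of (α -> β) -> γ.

α -> β = min(1, 1 − 0.44 + 0.52) = min(1, 1.08) = 1.00
(α -> β) -> γ = min(1, 1 − 1.00 + 0.54) = min(1, 0.54) = 0.54

0.54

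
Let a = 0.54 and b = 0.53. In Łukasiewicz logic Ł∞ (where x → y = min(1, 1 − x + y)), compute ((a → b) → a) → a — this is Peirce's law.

a → b = min(1, 1 − 0.54 + 0.53) = min(1, 0.99) = 0.99
(a → b) → a = min(1, 1 − 0.99 + 0.54) = min(1, 0.55) = 0.55
((a → b) → a) → a = min(1, 1 − 0.55 + 0.54) = min(1, 0.99) = 0.99
(The value 0.99 < 1 shows this instance is not satisfied; not a Ł∞-tautology in general.)

0.99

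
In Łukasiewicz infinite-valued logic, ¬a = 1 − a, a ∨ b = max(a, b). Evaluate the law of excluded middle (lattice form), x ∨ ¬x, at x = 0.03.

0.97

¬x = 1 − 0.03 = 0.97
x ∨ ¬x = max(0.03, 0.97) = 0.97
(The value 0.97 < 1 shows this instance is not satisfied; not a Ł∞-tautology — its value is max(a, 1−a).)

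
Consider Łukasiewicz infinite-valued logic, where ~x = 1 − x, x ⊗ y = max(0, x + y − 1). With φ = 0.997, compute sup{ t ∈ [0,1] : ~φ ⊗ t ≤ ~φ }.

1.000

~φ = 1 − 0.997 = 0.003
So the left factor is ~φ = 0.003.
So the right-hand bound is ~φ = 0.003.
The residuum of the Łukasiewicz t-norm gives the supremum: min(1, 1 − 0.003 + 0.003).
1 − 0.003 + 0.003 = 1.000, so t = min(1, 1.000) = 1.000.
Check: 0.003 ⊗ 1.000 = max(0, 0.003) = 0.003 ≤ 0.003.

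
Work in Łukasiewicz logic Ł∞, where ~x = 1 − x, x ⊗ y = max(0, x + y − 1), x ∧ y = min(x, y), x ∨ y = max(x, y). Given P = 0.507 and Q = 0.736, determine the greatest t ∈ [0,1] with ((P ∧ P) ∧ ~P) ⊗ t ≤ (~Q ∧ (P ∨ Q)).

P ∧ P = min(0.507, 0.507) = 0.507
~P = 1 − 0.507 = 0.493
(P ∧ P) ∧ ~P = min(0.507, 0.493) = 0.493
So the left factor is (P ∧ P) ∧ ~P = 0.493.
~Q = 1 − 0.736 = 0.264
P ∨ Q = max(0.507, 0.736) = 0.736
~Q ∧ (P ∨ Q) = min(0.264, 0.736) = 0.264
So the right-hand bound is ~Q ∧ (P ∨ Q) = 0.264.
The residuum of the Łukasiewicz t-norm gives the supremum: min(1, 1 − 0.493 + 0.264).
1 − 0.493 + 0.264 = 0.771, so t = min(1, 0.771) = 0.771.
Check: 0.493 ⊗ 0.771 = max(0, 0.264) = 0.264 ≤ 0.264.

0.771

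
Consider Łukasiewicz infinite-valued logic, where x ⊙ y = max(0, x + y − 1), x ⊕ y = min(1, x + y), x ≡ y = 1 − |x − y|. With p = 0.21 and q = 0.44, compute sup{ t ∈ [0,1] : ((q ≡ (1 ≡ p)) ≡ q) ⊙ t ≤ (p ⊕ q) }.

0.98

1 ≡ p = 1 − |1.00 − 0.21| = 1 − 0.79 = 0.21
q ≡ (1 ≡ p) = 1 − |0.44 − 0.21| = 1 − 0.23 = 0.77
(q ≡ (1 ≡ p)) ≡ q = 1 − |0.77 − 0.44| = 1 − 0.33 = 0.67
So the left factor is (q ≡ (1 ≡ p)) ≡ q = 0.67.
p ⊕ q = min(1, 0.21 + 0.44) = min(1, 0.65) = 0.65
So the right-hand bound is p ⊕ q = 0.65.
The residuum of the Łukasiewicz t-norm gives the supremum: min(1, 1 − 0.67 + 0.65).
1 − 0.67 + 0.65 = 0.98, so t = min(1, 0.98) = 0.98.
Check: 0.67 ⊙ 0.98 = max(0, 0.65) = 0.65 ≤ 0.65.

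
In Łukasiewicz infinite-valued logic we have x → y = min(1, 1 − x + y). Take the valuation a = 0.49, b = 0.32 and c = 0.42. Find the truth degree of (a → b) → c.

0.59

a → b = min(1, 1 − 0.49 + 0.32) = min(1, 0.83) = 0.83
(a → b) → c = min(1, 1 − 0.83 + 0.42) = min(1, 0.59) = 0.59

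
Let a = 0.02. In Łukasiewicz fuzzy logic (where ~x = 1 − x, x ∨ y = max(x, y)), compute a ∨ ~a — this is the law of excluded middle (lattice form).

0.98

~a = 1 − 0.02 = 0.98
a ∨ ~a = max(0.02, 0.98) = 0.98
(The value 0.98 < 1 shows this instance is not satisfied; not a Ł∞-tautology — its value is max(a, 1−a).)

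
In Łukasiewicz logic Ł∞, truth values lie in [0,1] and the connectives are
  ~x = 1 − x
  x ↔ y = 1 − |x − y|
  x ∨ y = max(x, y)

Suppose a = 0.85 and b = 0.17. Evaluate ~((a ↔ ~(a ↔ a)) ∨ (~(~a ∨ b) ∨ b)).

a ↔ a = 1 − |0.85 − 0.85| = 1 − 0.00 = 1.00
~(a ↔ a) = 1 − 1.00 = 0.00
a ↔ ~(a ↔ a) = 1 − |0.85 − 0.00| = 1 − 0.85 = 0.15
~a = 1 − 0.85 = 0.15
~a ∨ b = max(0.15, 0.17) = 0.17
~(~a ∨ b) = 1 − 0.17 = 0.83
~(~a ∨ b) ∨ b = max(0.83, 0.17) = 0.83
(a ↔ ~(a ↔ a)) ∨ (~(~a ∨ b) ∨ b) = max(0.15, 0.83) = 0.83
~((a ↔ ~(a ↔ a)) ∨ (~(~a ∨ b) ∨ b)) = 1 − 0.83 = 0.17

0.17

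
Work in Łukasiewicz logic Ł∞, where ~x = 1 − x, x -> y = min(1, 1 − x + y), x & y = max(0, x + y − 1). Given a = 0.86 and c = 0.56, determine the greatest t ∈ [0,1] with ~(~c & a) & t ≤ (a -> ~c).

0.88

~c = 1 − 0.56 = 0.44
~c & a = max(0, 0.44 + 0.86 − 1) = max(0, 0.30) = 0.30
~(~c & a) = 1 − 0.30 = 0.70
So the left factor is ~(~c & a) = 0.70.
a -> ~c = min(1, 1 − 0.86 + 0.44) = min(1, 0.58) = 0.58
So the right-hand bound is a -> ~c = 0.58.
The residuum of the Łukasiewicz t-norm gives the supremum: min(1, 1 − 0.70 + 0.58).
1 − 0.70 + 0.58 = 0.88, so t = min(1, 0.88) = 0.88.
Check: 0.70 & 0.88 = max(0, 0.58) = 0.58 ≤ 0.58.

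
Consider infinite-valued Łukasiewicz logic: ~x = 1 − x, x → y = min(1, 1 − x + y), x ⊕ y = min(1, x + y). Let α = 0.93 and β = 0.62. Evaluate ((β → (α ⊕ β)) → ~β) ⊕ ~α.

0.45

α ⊕ β = min(1, 0.93 + 0.62) = min(1, 1.55) = 1.00
β → (α ⊕ β) = min(1, 1 − 0.62 + 1.00) = min(1, 1.38) = 1.00
~β = 1 − 0.62 = 0.38
(β → (α ⊕ β)) → ~β = min(1, 1 − 1.00 + 0.38) = min(1, 0.38) = 0.38
~α = 1 − 0.93 = 0.07
((β → (α ⊕ β)) → ~β) ⊕ ~α = min(1, 0.38 + 0.07) = min(1, 0.45) = 0.45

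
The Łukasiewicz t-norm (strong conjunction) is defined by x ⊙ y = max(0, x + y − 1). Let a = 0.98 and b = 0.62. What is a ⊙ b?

0.60

a ⊙ b = max(0, 0.98 + 0.62 − 1) = max(0, 0.60) = 0.60
For comparison, the Gödel (minimum) t-norm min(x, y) would give 0.62.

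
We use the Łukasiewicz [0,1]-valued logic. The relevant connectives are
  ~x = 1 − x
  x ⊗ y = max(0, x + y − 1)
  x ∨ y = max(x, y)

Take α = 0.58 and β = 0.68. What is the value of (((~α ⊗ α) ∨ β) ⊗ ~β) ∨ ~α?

~α = 1 − 0.58 = 0.42
~α ⊗ α = max(0, 0.42 + 0.58 − 1) = max(0, 0.00) = 0.00
(~α ⊗ α) ∨ β = max(0.00, 0.68) = 0.68
~β = 1 − 0.68 = 0.32
((~α ⊗ α) ∨ β) ⊗ ~β = max(0, 0.68 + 0.32 − 1) = max(0, 0.00) = 0.00
(((~α ⊗ α) ∨ β) ⊗ ~β) ∨ ~α = max(0.00, 0.42) = 0.42

0.42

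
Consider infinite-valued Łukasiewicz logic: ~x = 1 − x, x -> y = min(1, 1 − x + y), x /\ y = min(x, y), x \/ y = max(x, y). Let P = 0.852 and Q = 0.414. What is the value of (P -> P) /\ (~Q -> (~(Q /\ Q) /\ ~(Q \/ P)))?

P -> P = min(1, 1 − 0.852 + 0.852) = min(1, 1.000) = 1.000
~Q = 1 − 0.414 = 0.586
Q /\ Q = min(0.414, 0.414) = 0.414
~(Q /\ Q) = 1 − 0.414 = 0.586
Q \/ P = max(0.414, 0.852) = 0.852
~(Q \/ P) = 1 − 0.852 = 0.148
~(Q /\ Q) /\ ~(Q \/ P) = min(0.586, 0.148) = 0.148
~Q -> (~(Q /\ Q) /\ ~(Q \/ P)) = min(1, 1 − 0.586 + 0.148) = min(1, 0.562) = 0.562
(P -> P) /\ (~Q -> (~(Q /\ Q) /\ ~(Q \/ P))) = min(1.000, 0.562) = 0.562

0.562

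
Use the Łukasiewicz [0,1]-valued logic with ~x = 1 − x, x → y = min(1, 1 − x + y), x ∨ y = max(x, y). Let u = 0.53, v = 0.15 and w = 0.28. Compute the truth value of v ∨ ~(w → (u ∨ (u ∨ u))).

u ∨ u = max(0.53, 0.53) = 0.53
u ∨ (u ∨ u) = max(0.53, 0.53) = 0.53
w → (u ∨ (u ∨ u)) = min(1, 1 − 0.28 + 0.53) = min(1, 1.25) = 1.00
~(w → (u ∨ (u ∨ u))) = 1 − 1.00 = 0.00
v ∨ ~(w → (u ∨ (u ∨ u))) = max(0.15, 0.00) = 0.15

0.15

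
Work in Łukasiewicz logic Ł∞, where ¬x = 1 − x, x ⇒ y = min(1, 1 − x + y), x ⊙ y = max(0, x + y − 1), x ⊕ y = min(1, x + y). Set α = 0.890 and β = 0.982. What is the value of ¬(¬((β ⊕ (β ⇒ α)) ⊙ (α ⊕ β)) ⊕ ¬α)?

0.890

β ⇒ α = min(1, 1 − 0.982 + 0.890) = min(1, 0.908) = 0.908
β ⊕ (β ⇒ α) = min(1, 0.982 + 0.908) = min(1, 1.890) = 1.000
α ⊕ β = min(1, 0.890 + 0.982) = min(1, 1.872) = 1.000
(β ⊕ (β ⇒ α)) ⊙ (α ⊕ β) = max(0, 1.000 + 1.000 − 1) = max(0, 1.000) = 1.000
¬((β ⊕ (β ⇒ α)) ⊙ (α ⊕ β)) = 1 − 1.000 = 0.000
¬α = 1 − 0.890 = 0.110
¬((β ⊕ (β ⇒ α)) ⊙ (α ⊕ β)) ⊕ ¬α = min(1, 0.000 + 0.110) = min(1, 0.110) = 0.110
¬(¬((β ⊕ (β ⇒ α)) ⊙ (α ⊕ β)) ⊕ ¬α) = 1 − 0.110 = 0.890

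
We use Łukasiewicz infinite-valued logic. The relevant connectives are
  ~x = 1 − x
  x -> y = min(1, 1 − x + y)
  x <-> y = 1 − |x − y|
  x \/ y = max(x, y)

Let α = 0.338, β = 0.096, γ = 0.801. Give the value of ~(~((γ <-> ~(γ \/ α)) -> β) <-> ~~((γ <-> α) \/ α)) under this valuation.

0.235

γ \/ α = max(0.801, 0.338) = 0.801
~(γ \/ α) = 1 − 0.801 = 0.199
γ <-> ~(γ \/ α) = 1 − |0.801 − 0.199| = 1 − 0.602 = 0.398
(γ <-> ~(γ \/ α)) -> β = min(1, 1 − 0.398 + 0.096) = min(1, 0.698) = 0.698
~((γ <-> ~(γ \/ α)) -> β) = 1 − 0.698 = 0.302
γ <-> α = 1 − |0.801 − 0.338| = 1 − 0.463 = 0.537
(γ <-> α) \/ α = max(0.537, 0.338) = 0.537
~((γ <-> α) \/ α) = 1 − 0.537 = 0.463
~~((γ <-> α) \/ α) = 1 − 0.463 = 0.537
~((γ <-> ~(γ \/ α)) -> β) <-> ~~((γ <-> α) \/ α) = 1 − |0.302 − 0.537| = 1 − 0.235 = 0.765
~(~((γ <-> ~(γ \/ α)) -> β) <-> ~~((γ <-> α) \/ α)) = 1 − 0.765 = 0.235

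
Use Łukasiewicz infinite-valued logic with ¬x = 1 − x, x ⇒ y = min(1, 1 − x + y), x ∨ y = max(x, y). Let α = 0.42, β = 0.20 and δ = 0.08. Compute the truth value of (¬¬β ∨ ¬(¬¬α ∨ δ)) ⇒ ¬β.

1.00

¬β = 1 − 0.20 = 0.80
¬¬β = 1 − 0.80 = 0.20
¬α = 1 − 0.42 = 0.58
¬¬α = 1 − 0.58 = 0.42
¬¬α ∨ δ = max(0.42, 0.08) = 0.42
¬(¬¬α ∨ δ) = 1 − 0.42 = 0.58
¬¬β ∨ ¬(¬¬α ∨ δ) = max(0.20, 0.58) = 0.58
(¬¬β ∨ ¬(¬¬α ∨ δ)) ⇒ ¬β = min(1, 1 − 0.58 + 0.80) = min(1, 1.22) = 1.00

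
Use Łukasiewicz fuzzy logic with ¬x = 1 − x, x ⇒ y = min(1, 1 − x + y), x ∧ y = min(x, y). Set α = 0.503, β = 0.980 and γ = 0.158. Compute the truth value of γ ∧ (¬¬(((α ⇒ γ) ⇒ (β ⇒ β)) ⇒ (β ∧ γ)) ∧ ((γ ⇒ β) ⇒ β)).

0.158

α ⇒ γ = min(1, 1 − 0.503 + 0.158) = min(1, 0.655) = 0.655
β ⇒ β = min(1, 1 − 0.980 + 0.980) = min(1, 1.000) = 1.000
(α ⇒ γ) ⇒ (β ⇒ β) = min(1, 1 − 0.655 + 1.000) = min(1, 1.345) = 1.000
β ∧ γ = min(0.980, 0.158) = 0.158
((α ⇒ γ) ⇒ (β ⇒ β)) ⇒ (β ∧ γ) = min(1, 1 − 1.000 + 0.158) = min(1, 0.158) = 0.158
¬(((α ⇒ γ) ⇒ (β ⇒ β)) ⇒ (β ∧ γ)) = 1 − 0.158 = 0.842
¬¬(((α ⇒ γ) ⇒ (β ⇒ β)) ⇒ (β ∧ γ)) = 1 − 0.842 = 0.158
γ ⇒ β = min(1, 1 − 0.158 + 0.980) = min(1, 1.822) = 1.000
(γ ⇒ β) ⇒ β = min(1, 1 − 1.000 + 0.980) = min(1, 0.980) = 0.980
¬¬(((α ⇒ γ) ⇒ (β ⇒ β)) ⇒ (β ∧ γ)) ∧ ((γ ⇒ β) ⇒ β) = min(0.158, 0.980) = 0.158
γ ∧ (¬¬(((α ⇒ γ) ⇒ (β ⇒ β)) ⇒ (β ∧ γ)) ∧ ((γ ⇒ β) ⇒ β)) = min(0.158, 0.158) = 0.158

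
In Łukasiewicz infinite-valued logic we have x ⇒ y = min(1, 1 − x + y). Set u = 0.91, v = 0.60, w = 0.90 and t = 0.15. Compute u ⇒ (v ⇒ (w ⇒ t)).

0.74

w ⇒ t = min(1, 1 − 0.90 + 0.15) = min(1, 0.25) = 0.25
v ⇒ (w ⇒ t) = min(1, 1 − 0.60 + 0.25) = min(1, 0.65) = 0.65
u ⇒ (v ⇒ (w ⇒ t)) = min(1, 1 − 0.91 + 0.65) = min(1, 0.74) = 0.74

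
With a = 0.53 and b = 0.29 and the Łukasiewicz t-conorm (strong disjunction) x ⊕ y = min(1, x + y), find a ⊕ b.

a ⊕ b = min(1, 0.53 + 0.29) = min(1, 0.82) = 0.82
For comparison, the Gödel t-conorm max(x, y) would give 0.53.

0.82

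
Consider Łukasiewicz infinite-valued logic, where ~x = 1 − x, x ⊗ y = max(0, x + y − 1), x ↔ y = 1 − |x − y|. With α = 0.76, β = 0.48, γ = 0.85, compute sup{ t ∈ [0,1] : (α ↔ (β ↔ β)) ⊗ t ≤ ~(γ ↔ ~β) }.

0.57

β ↔ β = 1 − |0.48 − 0.48| = 1 − 0.00 = 1.00
α ↔ (β ↔ β) = 1 − |0.76 − 1.00| = 1 − 0.24 = 0.76
So the left factor is α ↔ (β ↔ β) = 0.76.
~β = 1 − 0.48 = 0.52
γ ↔ ~β = 1 − |0.85 − 0.52| = 1 − 0.33 = 0.67
~(γ ↔ ~β) = 1 − 0.67 = 0.33
So the right-hand bound is ~(γ ↔ ~β) = 0.33.
The residuum of the Łukasiewicz t-norm gives the supremum: min(1, 1 − 0.76 + 0.33).
1 − 0.76 + 0.33 = 0.57, so t = min(1, 0.57) = 0.57.
Check: 0.76 ⊗ 0.57 = max(0, 0.33) = 0.33 ≤ 0.33.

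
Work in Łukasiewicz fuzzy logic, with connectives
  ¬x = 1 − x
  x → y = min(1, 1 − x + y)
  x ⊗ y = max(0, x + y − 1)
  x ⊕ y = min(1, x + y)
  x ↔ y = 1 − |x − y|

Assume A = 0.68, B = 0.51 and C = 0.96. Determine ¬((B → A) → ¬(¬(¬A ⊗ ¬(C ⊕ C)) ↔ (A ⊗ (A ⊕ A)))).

0.68

B → A = min(1, 1 − 0.51 + 0.68) = min(1, 1.17) = 1.00
¬A = 1 − 0.68 = 0.32
C ⊕ C = min(1, 0.96 + 0.96) = min(1, 1.92) = 1.00
¬(C ⊕ C) = 1 − 1.00 = 0.00
¬A ⊗ ¬(C ⊕ C) = max(0, 0.32 + 0.00 − 1) = max(0, -0.68) = 0.00
¬(¬A ⊗ ¬(C ⊕ C)) = 1 − 0.00 = 1.00
A ⊕ A = min(1, 0.68 + 0.68) = min(1, 1.36) = 1.00
A ⊗ (A ⊕ A) = max(0, 0.68 + 1.00 − 1) = max(0, 0.68) = 0.68
¬(¬A ⊗ ¬(C ⊕ C)) ↔ (A ⊗ (A ⊕ A)) = 1 − |1.00 − 0.68| = 1 − 0.32 = 0.68
¬(¬(¬A ⊗ ¬(C ⊕ C)) ↔ (A ⊗ (A ⊕ A))) = 1 − 0.68 = 0.32
(B → A) → ¬(¬(¬A ⊗ ¬(C ⊕ C)) ↔ (A ⊗ (A ⊕ A))) = min(1, 1 − 1.00 + 0.32) = min(1, 0.32) = 0.32
¬((B → A) → ¬(¬(¬A ⊗ ¬(C ⊕ C)) ↔ (A ⊗ (A ⊕ A)))) = 1 − 0.32 = 0.68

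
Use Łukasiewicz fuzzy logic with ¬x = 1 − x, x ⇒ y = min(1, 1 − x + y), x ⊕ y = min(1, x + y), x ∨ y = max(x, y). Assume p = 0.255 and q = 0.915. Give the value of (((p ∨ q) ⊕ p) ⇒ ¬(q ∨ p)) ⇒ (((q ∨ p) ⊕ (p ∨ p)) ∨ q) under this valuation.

p ∨ q = max(0.255, 0.915) = 0.915
(p ∨ q) ⊕ p = min(1, 0.915 + 0.255) = min(1, 1.170) = 1.000
q ∨ p = max(0.915, 0.255) = 0.915
¬(q ∨ p) = 1 − 0.915 = 0.085
((p ∨ q) ⊕ p) ⇒ ¬(q ∨ p) = min(1, 1 − 1.000 + 0.085) = min(1, 0.085) = 0.085
p ∨ p = max(0.255, 0.255) = 0.255
(q ∨ p) ⊕ (p ∨ p) = min(1, 0.915 + 0.255) = min(1, 1.170) = 1.000
((q ∨ p) ⊕ (p ∨ p)) ∨ q = max(1.000, 0.915) = 1.000
(((p ∨ q) ⊕ p) ⇒ ¬(q ∨ p)) ⇒ (((q ∨ p) ⊕ (p ∨ p)) ∨ q) = min(1, 1 − 0.085 + 1.000) = min(1, 1.915) = 1.000

1.000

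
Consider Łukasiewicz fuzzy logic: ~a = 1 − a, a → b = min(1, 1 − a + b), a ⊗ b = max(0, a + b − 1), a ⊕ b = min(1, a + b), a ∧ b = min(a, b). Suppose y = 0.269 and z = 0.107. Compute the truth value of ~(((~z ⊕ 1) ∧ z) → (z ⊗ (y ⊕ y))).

~z = 1 − 0.107 = 0.893
~z ⊕ 1 = min(1, 0.893 + 1.000) = min(1, 1.893) = 1.000
(~z ⊕ 1) ∧ z = min(1.000, 0.107) = 0.107
y ⊕ y = min(1, 0.269 + 0.269) = min(1, 0.538) = 0.538
z ⊗ (y ⊕ y) = max(0, 0.107 + 0.538 − 1) = max(0, -0.355) = 0.000
((~z ⊕ 1) ∧ z) → (z ⊗ (y ⊕ y)) = min(1, 1 − 0.107 + 0.000) = min(1, 0.893) = 0.893
~(((~z ⊕ 1) ∧ z) → (z ⊗ (y ⊕ y))) = 1 − 0.893 = 0.107

0.107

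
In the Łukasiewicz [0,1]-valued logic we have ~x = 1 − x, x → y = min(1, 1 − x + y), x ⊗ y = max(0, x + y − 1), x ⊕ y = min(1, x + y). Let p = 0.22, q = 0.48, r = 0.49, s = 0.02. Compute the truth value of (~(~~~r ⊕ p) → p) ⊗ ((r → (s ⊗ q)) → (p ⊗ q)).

0.44

~r = 1 − 0.49 = 0.51
~~r = 1 − 0.51 = 0.49
~~~r = 1 − 0.49 = 0.51
~~~r ⊕ p = min(1, 0.51 + 0.22) = min(1, 0.73) = 0.73
~(~~~r ⊕ p) = 1 − 0.73 = 0.27
~(~~~r ⊕ p) → p = min(1, 1 − 0.27 + 0.22) = min(1, 0.95) = 0.95
s ⊗ q = max(0, 0.02 + 0.48 − 1) = max(0, -0.50) = 0.00
r → (s ⊗ q) = min(1, 1 − 0.49 + 0.00) = min(1, 0.51) = 0.51
p ⊗ q = max(0, 0.22 + 0.48 − 1) = max(0, -0.30) = 0.00
(r → (s ⊗ q)) → (p ⊗ q) = min(1, 1 − 0.51 + 0.00) = min(1, 0.49) = 0.49
(~(~~~r ⊕ p) → p) ⊗ ((r → (s ⊗ q)) → (p ⊗ q)) = max(0, 0.95 + 0.49 − 1) = max(0, 0.44) = 0.44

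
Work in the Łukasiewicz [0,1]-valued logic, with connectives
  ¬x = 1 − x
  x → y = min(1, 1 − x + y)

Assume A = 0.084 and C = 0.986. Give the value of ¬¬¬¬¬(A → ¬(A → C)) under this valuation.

A → C = min(1, 1 − 0.084 + 0.986) = min(1, 1.902) = 1.000
¬(A → C) = 1 − 1.000 = 0.000
A → ¬(A → C) = min(1, 1 − 0.084 + 0.000) = min(1, 0.916) = 0.916
¬(A → ¬(A → C)) = 1 − 0.916 = 0.084
¬¬(A → ¬(A → C)) = 1 − 0.084 = 0.916
¬¬¬(A → ¬(A → C)) = 1 − 0.916 = 0.084
¬¬¬¬(A → ¬(A → C)) = 1 − 0.084 = 0.916
¬¬¬¬¬(A → ¬(A → C)) = 1 − 0.916 = 0.084

0.084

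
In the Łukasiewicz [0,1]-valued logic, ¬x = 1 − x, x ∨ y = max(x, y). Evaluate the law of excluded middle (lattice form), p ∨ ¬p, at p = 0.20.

0.80

¬p = 1 − 0.20 = 0.80
p ∨ ¬p = max(0.20, 0.80) = 0.80
(The value 0.80 < 1 shows this instance is not satisfied; not a Ł∞-tautology — its value is max(a, 1−a).)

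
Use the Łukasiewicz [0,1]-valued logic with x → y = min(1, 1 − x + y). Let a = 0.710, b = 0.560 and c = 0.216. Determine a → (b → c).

0.946

b → c = min(1, 1 − 0.560 + 0.216) = min(1, 0.656) = 0.656
a → (b → c) = min(1, 1 − 0.710 + 0.656) = min(1, 0.946) = 0.946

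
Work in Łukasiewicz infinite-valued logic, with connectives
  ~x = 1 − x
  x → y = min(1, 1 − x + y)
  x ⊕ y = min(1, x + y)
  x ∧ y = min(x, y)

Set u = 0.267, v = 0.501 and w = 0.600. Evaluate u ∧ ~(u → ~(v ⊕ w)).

0.267

v ⊕ w = min(1, 0.501 + 0.600) = min(1, 1.101) = 1.000
~(v ⊕ w) = 1 − 1.000 = 0.000
u → ~(v ⊕ w) = min(1, 1 − 0.267 + 0.000) = min(1, 0.733) = 0.733
~(u → ~(v ⊕ w)) = 1 − 0.733 = 0.267
u ∧ ~(u → ~(v ⊕ w)) = min(0.267, 0.267) = 0.267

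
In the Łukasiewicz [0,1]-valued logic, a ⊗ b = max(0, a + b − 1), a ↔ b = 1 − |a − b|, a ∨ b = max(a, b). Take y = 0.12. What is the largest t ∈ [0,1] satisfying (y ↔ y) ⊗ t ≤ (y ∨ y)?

y ↔ y = 1 − |0.12 − 0.12| = 1 − 0.00 = 1.00
So the left factor is y ↔ y = 1.00.
y ∨ y = max(0.12, 0.12) = 0.12
So the right-hand bound is y ∨ y = 0.12.
The residuum of the Łukasiewicz t-norm gives the supremum: min(1, 1 − 1.00 + 0.12).
1 − 1.00 + 0.12 = 0.12, so t = min(1, 0.12) = 0.12.
Check: 1.00 ⊗ 0.12 = max(0, 0.12) = 0.12 ≤ 0.12.

0.12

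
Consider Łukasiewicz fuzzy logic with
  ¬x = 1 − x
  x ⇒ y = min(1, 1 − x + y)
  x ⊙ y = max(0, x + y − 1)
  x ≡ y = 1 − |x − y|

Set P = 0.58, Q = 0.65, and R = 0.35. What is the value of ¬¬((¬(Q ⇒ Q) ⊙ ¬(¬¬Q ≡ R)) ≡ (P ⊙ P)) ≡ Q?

0.81

Q ⇒ Q = min(1, 1 − 0.65 + 0.65) = min(1, 1.00) = 1.00
¬(Q ⇒ Q) = 1 − 1.00 = 0.00
¬Q = 1 − 0.65 = 0.35
¬¬Q = 1 − 0.35 = 0.65
¬¬Q ≡ R = 1 − |0.65 − 0.35| = 1 − 0.30 = 0.70
¬(¬¬Q ≡ R) = 1 − 0.70 = 0.30
¬(Q ⇒ Q) ⊙ ¬(¬¬Q ≡ R) = max(0, 0.00 + 0.30 − 1) = max(0, -0.70) = 0.00
P ⊙ P = max(0, 0.58 + 0.58 − 1) = max(0, 0.16) = 0.16
(¬(Q ⇒ Q) ⊙ ¬(¬¬Q ≡ R)) ≡ (P ⊙ P) = 1 − |0.00 − 0.16| = 1 − 0.16 = 0.84
¬((¬(Q ⇒ Q) ⊙ ¬(¬¬Q ≡ R)) ≡ (P ⊙ P)) = 1 − 0.84 = 0.16
¬¬((¬(Q ⇒ Q) ⊙ ¬(¬¬Q ≡ R)) ≡ (P ⊙ P)) = 1 − 0.16 = 0.84
¬¬((¬(Q ⇒ Q) ⊙ ¬(¬¬Q ≡ R)) ≡ (P ⊙ P)) ≡ Q = 1 − |0.84 − 0.65| = 1 − 0.19 = 0.81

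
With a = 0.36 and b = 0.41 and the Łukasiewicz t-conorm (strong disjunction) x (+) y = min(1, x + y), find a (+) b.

0.77

a (+) b = min(1, 0.36 + 0.41) = min(1, 0.77) = 0.77
For comparison, the Gödel t-conorm max(x, y) would give 0.41.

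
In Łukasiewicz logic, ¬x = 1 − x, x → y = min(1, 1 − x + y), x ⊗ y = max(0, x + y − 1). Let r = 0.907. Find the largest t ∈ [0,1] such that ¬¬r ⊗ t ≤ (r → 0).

0.186

¬r = 1 − 0.907 = 0.093
¬¬r = 1 − 0.093 = 0.907
So the left factor is ¬¬r = 0.907.
r → 0 = min(1, 1 − 0.907 + 0.000) = min(1, 0.093) = 0.093
So the right-hand bound is r → 0 = 0.093.
The residuum of the Łukasiewicz t-norm gives the supremum: min(1, 1 − 0.907 + 0.093).
1 − 0.907 + 0.093 = 0.186, so t = min(1, 0.186) = 0.186.
Check: 0.907 ⊗ 0.186 = max(0, 0.093) = 0.093 ≤ 0.093.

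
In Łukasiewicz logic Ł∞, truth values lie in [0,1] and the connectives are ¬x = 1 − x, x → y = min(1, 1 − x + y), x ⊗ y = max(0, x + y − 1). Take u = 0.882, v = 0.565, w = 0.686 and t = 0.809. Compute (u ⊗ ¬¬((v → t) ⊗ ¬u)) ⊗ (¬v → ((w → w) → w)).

v → t = min(1, 1 − 0.565 + 0.809) = min(1, 1.244) = 1.000
¬u = 1 − 0.882 = 0.118
(v → t) ⊗ ¬u = max(0, 1.000 + 0.118 − 1) = max(0, 0.118) = 0.118
¬((v → t) ⊗ ¬u) = 1 − 0.118 = 0.882
¬¬((v → t) ⊗ ¬u) = 1 − 0.882 = 0.118
u ⊗ ¬¬((v → t) ⊗ ¬u) = max(0, 0.882 + 0.118 − 1) = max(0, 0.000) = 0.000
¬v = 1 − 0.565 = 0.435
w → w = min(1, 1 − 0.686 + 0.686) = min(1, 1.000) = 1.000
(w → w) → w = min(1, 1 − 1.000 + 0.686) = min(1, 0.686) = 0.686
¬v → ((w → w) → w) = min(1, 1 − 0.435 + 0.686) = min(1, 1.251) = 1.000
(u ⊗ ¬¬((v → t) ⊗ ¬u)) ⊗ (¬v → ((w → w) → w)) = max(0, 0.000 + 1.000 − 1) = max(0, 0.000) = 0.000

0.000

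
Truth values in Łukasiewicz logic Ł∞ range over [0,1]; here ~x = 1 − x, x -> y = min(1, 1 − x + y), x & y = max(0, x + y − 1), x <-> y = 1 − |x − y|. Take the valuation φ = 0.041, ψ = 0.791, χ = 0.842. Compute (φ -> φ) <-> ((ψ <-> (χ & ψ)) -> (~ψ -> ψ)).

1.000

φ -> φ = min(1, 1 − 0.041 + 0.041) = min(1, 1.000) = 1.000
χ & ψ = max(0, 0.842 + 0.791 − 1) = max(0, 0.633) = 0.633
ψ <-> (χ & ψ) = 1 − |0.791 − 0.633| = 1 − 0.158 = 0.842
~ψ = 1 − 0.791 = 0.209
~ψ -> ψ = min(1, 1 − 0.209 + 0.791) = min(1, 1.582) = 1.000
(ψ <-> (χ & ψ)) -> (~ψ -> ψ) = min(1, 1 − 0.842 + 1.000) = min(1, 1.158) = 1.000
(φ -> φ) <-> ((ψ <-> (χ & ψ)) -> (~ψ -> ψ)) = 1 − |1.000 − 1.000| = 1 − 0.000 = 1.000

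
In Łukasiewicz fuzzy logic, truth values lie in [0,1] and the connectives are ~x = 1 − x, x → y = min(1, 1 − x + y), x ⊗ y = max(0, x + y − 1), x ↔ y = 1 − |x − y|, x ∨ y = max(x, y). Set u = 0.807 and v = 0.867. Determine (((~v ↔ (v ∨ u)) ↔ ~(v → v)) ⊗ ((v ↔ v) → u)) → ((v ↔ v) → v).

1.000

~v = 1 − 0.867 = 0.133
v ∨ u = max(0.867, 0.807) = 0.867
~v ↔ (v ∨ u) = 1 − |0.133 − 0.867| = 1 − 0.734 = 0.266
v → v = min(1, 1 − 0.867 + 0.867) = min(1, 1.000) = 1.000
~(v → v) = 1 − 1.000 = 0.000
(~v ↔ (v ∨ u)) ↔ ~(v → v) = 1 − |0.266 − 0.000| = 1 − 0.266 = 0.734
v ↔ v = 1 − |0.867 − 0.867| = 1 − 0.000 = 1.000
(v ↔ v) → u = min(1, 1 − 1.000 + 0.807) = min(1, 0.807) = 0.807
((~v ↔ (v ∨ u)) ↔ ~(v → v)) ⊗ ((v ↔ v) → u) = max(0, 0.734 + 0.807 − 1) = max(0, 0.541) = 0.541
(v ↔ v) → v = min(1, 1 − 1.000 + 0.867) = min(1, 0.867) = 0.867
(((~v ↔ (v ∨ u)) ↔ ~(v → v)) ⊗ ((v ↔ v) → u)) → ((v ↔ v) → v) = min(1, 1 − 0.541 + 0.867) = min(1, 1.326) = 1.000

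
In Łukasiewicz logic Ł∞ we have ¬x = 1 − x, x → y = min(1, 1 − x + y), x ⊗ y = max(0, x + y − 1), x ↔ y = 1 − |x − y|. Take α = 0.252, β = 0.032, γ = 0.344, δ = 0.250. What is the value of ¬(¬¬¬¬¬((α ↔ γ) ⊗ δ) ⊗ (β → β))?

0.158

α ↔ γ = 1 − |0.252 − 0.344| = 1 − 0.092 = 0.908
(α ↔ γ) ⊗ δ = max(0, 0.908 + 0.250 − 1) = max(0, 0.158) = 0.158
¬((α ↔ γ) ⊗ δ) = 1 − 0.158 = 0.842
¬¬((α ↔ γ) ⊗ δ) = 1 − 0.842 = 0.158
¬¬¬((α ↔ γ) ⊗ δ) = 1 − 0.158 = 0.842
¬¬¬¬((α ↔ γ) ⊗ δ) = 1 − 0.842 = 0.158
¬¬¬¬¬((α ↔ γ) ⊗ δ) = 1 − 0.158 = 0.842
β → β = min(1, 1 − 0.032 + 0.032) = min(1, 1.000) = 1.000
¬¬¬¬¬((α ↔ γ) ⊗ δ) ⊗ (β → β) = max(0, 0.842 + 1.000 − 1) = max(0, 0.842) = 0.842
¬(¬¬¬¬¬((α ↔ γ) ⊗ δ) ⊗ (β → β)) = 1 − 0.842 = 0.158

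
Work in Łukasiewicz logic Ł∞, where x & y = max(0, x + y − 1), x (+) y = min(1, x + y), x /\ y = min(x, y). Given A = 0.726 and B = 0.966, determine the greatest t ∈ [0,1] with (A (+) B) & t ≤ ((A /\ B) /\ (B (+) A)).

A (+) B = min(1, 0.726 + 0.966) = min(1, 1.692) = 1.000
So the left factor is A (+) B = 1.000.
A /\ B = min(0.726, 0.966) = 0.726
B (+) A = min(1, 0.966 + 0.726) = min(1, 1.692) = 1.000
(A /\ B) /\ (B (+) A) = min(0.726, 1.000) = 0.726
So the right-hand bound is (A /\ B) /\ (B (+) A) = 0.726.
The residuum of the Łukasiewicz t-norm gives the supremum: min(1, 1 − 1.000 + 0.726).
1 − 1.000 + 0.726 = 0.726, so t = min(1, 0.726) = 0.726.
Check: 1.000 & 0.726 = max(0, 0.726) = 0.726 ≤ 0.726.

0.726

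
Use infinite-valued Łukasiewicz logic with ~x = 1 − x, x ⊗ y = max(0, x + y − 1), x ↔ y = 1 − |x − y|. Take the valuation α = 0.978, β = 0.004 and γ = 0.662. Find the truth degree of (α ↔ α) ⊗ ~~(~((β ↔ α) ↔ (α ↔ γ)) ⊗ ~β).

0.654

α ↔ α = 1 − |0.978 − 0.978| = 1 − 0.000 = 1.000
β ↔ α = 1 − |0.004 − 0.978| = 1 − 0.974 = 0.026
α ↔ γ = 1 − |0.978 − 0.662| = 1 − 0.316 = 0.684
(β ↔ α) ↔ (α ↔ γ) = 1 − |0.026 − 0.684| = 1 − 0.658 = 0.342
~((β ↔ α) ↔ (α ↔ γ)) = 1 − 0.342 = 0.658
~β = 1 − 0.004 = 0.996
~((β ↔ α) ↔ (α ↔ γ)) ⊗ ~β = max(0, 0.658 + 0.996 − 1) = max(0, 0.654) = 0.654
~(~((β ↔ α) ↔ (α ↔ γ)) ⊗ ~β) = 1 − 0.654 = 0.346
~~(~((β ↔ α) ↔ (α ↔ γ)) ⊗ ~β) = 1 − 0.346 = 0.654
(α ↔ α) ⊗ ~~(~((β ↔ α) ↔ (α ↔ γ)) ⊗ ~β) = max(0, 1.000 + 0.654 − 1) = max(0, 0.654) = 0.654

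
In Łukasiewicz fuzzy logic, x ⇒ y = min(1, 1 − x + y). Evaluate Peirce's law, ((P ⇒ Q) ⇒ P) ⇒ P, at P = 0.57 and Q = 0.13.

0.57

P ⇒ Q = min(1, 1 − 0.57 + 0.13) = min(1, 0.56) = 0.56
(P ⇒ Q) ⇒ P = min(1, 1 − 0.56 + 0.57) = min(1, 1.01) = 1.00
((P ⇒ Q) ⇒ P) ⇒ P = min(1, 1 − 1.00 + 0.57) = min(1, 0.57) = 0.57
(The value 0.57 < 1 shows this instance is not satisfied; not a Ł∞-tautology in general.)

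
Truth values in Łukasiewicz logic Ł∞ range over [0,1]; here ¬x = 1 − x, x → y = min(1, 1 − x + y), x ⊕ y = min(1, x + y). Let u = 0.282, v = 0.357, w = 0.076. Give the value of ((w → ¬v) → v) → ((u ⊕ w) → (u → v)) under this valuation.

1.000

¬v = 1 − 0.357 = 0.643
w → ¬v = min(1, 1 − 0.076 + 0.643) = min(1, 1.567) = 1.000
(w → ¬v) → v = min(1, 1 − 1.000 + 0.357) = min(1, 0.357) = 0.357
u ⊕ w = min(1, 0.282 + 0.076) = min(1, 0.358) = 0.358
u → v = min(1, 1 − 0.282 + 0.357) = min(1, 1.075) = 1.000
(u ⊕ w) → (u → v) = min(1, 1 − 0.358 + 1.000) = min(1, 1.642) = 1.000
((w → ¬v) → v) → ((u ⊕ w) → (u → v)) = min(1, 1 − 0.357 + 1.000) = min(1, 1.643) = 1.000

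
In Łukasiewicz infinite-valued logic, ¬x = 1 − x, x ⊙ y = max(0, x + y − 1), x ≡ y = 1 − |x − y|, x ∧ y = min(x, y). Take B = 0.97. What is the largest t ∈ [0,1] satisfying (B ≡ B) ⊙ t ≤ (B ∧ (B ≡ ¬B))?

0.06

B ≡ B = 1 − |0.97 − 0.97| = 1 − 0.00 = 1.00
So the left factor is B ≡ B = 1.00.
¬B = 1 − 0.97 = 0.03
B ≡ ¬B = 1 − |0.97 − 0.03| = 1 − 0.94 = 0.06
B ∧ (B ≡ ¬B) = min(0.97, 0.06) = 0.06
So the right-hand bound is B ∧ (B ≡ ¬B) = 0.06.
The residuum of the Łukasiewicz t-norm gives the supremum: min(1, 1 − 1.00 + 0.06).
1 − 1.00 + 0.06 = 0.06, so t = min(1, 0.06) = 0.06.
Check: 1.00 ⊙ 0.06 = max(0, 0.06) = 0.06 ≤ 0.06.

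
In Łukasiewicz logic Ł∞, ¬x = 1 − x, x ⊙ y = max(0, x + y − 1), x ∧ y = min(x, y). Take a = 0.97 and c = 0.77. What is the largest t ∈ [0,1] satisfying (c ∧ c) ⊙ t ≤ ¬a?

0.26

c ∧ c = min(0.77, 0.77) = 0.77
So the left factor is c ∧ c = 0.77.
¬a = 1 − 0.97 = 0.03
So the right-hand bound is ¬a = 0.03.
The residuum of the Łukasiewicz t-norm gives the supremum: min(1, 1 − 0.77 + 0.03).
1 − 0.77 + 0.03 = 0.26, so t = min(1, 0.26) = 0.26.
Check: 0.77 ⊙ 0.26 = max(0, 0.03) = 0.03 ≤ 0.03.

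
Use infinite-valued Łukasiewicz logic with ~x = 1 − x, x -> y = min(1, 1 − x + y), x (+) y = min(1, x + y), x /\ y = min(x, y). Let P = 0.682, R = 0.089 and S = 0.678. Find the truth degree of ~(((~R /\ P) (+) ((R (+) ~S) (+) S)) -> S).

0.322

~R = 1 − 0.089 = 0.911
~R /\ P = min(0.911, 0.682) = 0.682
~S = 1 − 0.678 = 0.322
R (+) ~S = min(1, 0.089 + 0.322) = min(1, 0.411) = 0.411
(R (+) ~S) (+) S = min(1, 0.411 + 0.678) = min(1, 1.089) = 1.000
(~R /\ P) (+) ((R (+) ~S) (+) S) = min(1, 0.682 + 1.000) = min(1, 1.682) = 1.000
((~R /\ P) (+) ((R (+) ~S) (+) S)) -> S = min(1, 1 − 1.000 + 0.678) = min(1, 0.678) = 0.678
~(((~R /\ P) (+) ((R (+) ~S) (+) S)) -> S) = 1 − 0.678 = 0.322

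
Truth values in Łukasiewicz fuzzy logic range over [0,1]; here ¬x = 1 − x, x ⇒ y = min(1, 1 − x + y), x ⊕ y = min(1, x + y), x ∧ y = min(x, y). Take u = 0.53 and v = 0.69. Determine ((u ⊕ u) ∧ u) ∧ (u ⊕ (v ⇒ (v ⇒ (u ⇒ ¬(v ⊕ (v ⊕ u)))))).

u ⊕ u = min(1, 0.53 + 0.53) = min(1, 1.06) = 1.00
(u ⊕ u) ∧ u = min(1.00, 0.53) = 0.53
v ⊕ u = min(1, 0.69 + 0.53) = min(1, 1.22) = 1.00
v ⊕ (v ⊕ u) = min(1, 0.69 + 1.00) = min(1, 1.69) = 1.00
¬(v ⊕ (v ⊕ u)) = 1 − 1.00 = 0.00
u ⇒ ¬(v ⊕ (v ⊕ u)) = min(1, 1 − 0.53 + 0.00) = min(1, 0.47) = 0.47
v ⇒ (u ⇒ ¬(v ⊕ (v ⊕ u))) = min(1, 1 − 0.69 + 0.47) = min(1, 0.78) = 0.78
v ⇒ (v ⇒ (u ⇒ ¬(v ⊕ (v ⊕ u)))) = min(1, 1 − 0.69 + 0.78) = min(1, 1.09) = 1.00
u ⊕ (v ⇒ (v ⇒ (u ⇒ ¬(v ⊕ (v ⊕ u))))) = min(1, 0.53 + 1.00) = min(1, 1.53) = 1.00
((u ⊕ u) ∧ u) ∧ (u ⊕ (v ⇒ (v ⇒ (u ⇒ ¬(v ⊕ (v ⊕ u)))))) = min(0.53, 1.00) = 0.53

0.53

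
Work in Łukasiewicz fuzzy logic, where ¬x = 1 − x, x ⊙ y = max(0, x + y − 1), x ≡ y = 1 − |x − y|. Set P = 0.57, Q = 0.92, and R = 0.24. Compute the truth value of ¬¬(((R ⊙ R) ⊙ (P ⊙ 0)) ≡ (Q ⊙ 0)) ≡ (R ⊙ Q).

0.16

R ⊙ R = max(0, 0.24 + 0.24 − 1) = max(0, -0.52) = 0.00
P ⊙ 0 = max(0, 0.57 + 0.00 − 1) = max(0, -0.43) = 0.00
(R ⊙ R) ⊙ (P ⊙ 0) = max(0, 0.00 + 0.00 − 1) = max(0, -1.00) = 0.00
Q ⊙ 0 = max(0, 0.92 + 0.00 − 1) = max(0, -0.08) = 0.00
((R ⊙ R) ⊙ (P ⊙ 0)) ≡ (Q ⊙ 0) = 1 − |0.00 − 0.00| = 1 − 0.00 = 1.00
¬(((R ⊙ R) ⊙ (P ⊙ 0)) ≡ (Q ⊙ 0)) = 1 − 1.00 = 0.00
¬¬(((R ⊙ R) ⊙ (P ⊙ 0)) ≡ (Q ⊙ 0)) = 1 − 0.00 = 1.00
R ⊙ Q = max(0, 0.24 + 0.92 − 1) = max(0, 0.16) = 0.16
¬¬(((R ⊙ R) ⊙ (P ⊙ 0)) ≡ (Q ⊙ 0)) ≡ (R ⊙ Q) = 1 − |1.00 − 0.16| = 1 − 0.84 = 0.16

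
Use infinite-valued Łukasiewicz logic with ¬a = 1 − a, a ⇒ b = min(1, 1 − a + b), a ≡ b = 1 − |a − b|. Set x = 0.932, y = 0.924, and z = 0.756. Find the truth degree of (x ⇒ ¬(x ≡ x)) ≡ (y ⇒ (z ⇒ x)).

x ≡ x = 1 − |0.932 − 0.932| = 1 − 0.000 = 1.000
¬(x ≡ x) = 1 − 1.000 = 0.000
x ⇒ ¬(x ≡ x) = min(1, 1 − 0.932 + 0.000) = min(1, 0.068) = 0.068
z ⇒ x = min(1, 1 − 0.756 + 0.932) = min(1, 1.176) = 1.000
y ⇒ (z ⇒ x) = min(1, 1 − 0.924 + 1.000) = min(1, 1.076) = 1.000
(x ⇒ ¬(x ≡ x)) ≡ (y ⇒ (z ⇒ x)) = 1 − |0.068 − 1.000| = 1 − 0.932 = 0.068

0.068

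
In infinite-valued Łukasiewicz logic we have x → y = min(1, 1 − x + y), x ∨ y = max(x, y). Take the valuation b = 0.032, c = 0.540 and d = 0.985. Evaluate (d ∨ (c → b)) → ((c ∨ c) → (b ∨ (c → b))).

0.967

c → b = min(1, 1 − 0.540 + 0.032) = min(1, 0.492) = 0.492
d ∨ (c → b) = max(0.985, 0.492) = 0.985
c ∨ c = max(0.540, 0.540) = 0.540
b ∨ (c → b) = max(0.032, 0.492) = 0.492
(c ∨ c) → (b ∨ (c → b)) = min(1, 1 − 0.540 + 0.492) = min(1, 0.952) = 0.952
(d ∨ (c → b)) → ((c ∨ c) → (b ∨ (c → b))) = min(1, 1 − 0.985 + 0.952) = min(1, 0.967) = 0.967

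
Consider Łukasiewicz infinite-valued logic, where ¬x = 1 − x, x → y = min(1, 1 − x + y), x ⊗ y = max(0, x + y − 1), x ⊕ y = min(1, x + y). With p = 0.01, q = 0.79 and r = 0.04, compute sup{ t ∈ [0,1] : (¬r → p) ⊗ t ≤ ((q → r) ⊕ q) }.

1.00

¬r = 1 − 0.04 = 0.96
¬r → p = min(1, 1 − 0.96 + 0.01) = min(1, 0.05) = 0.05
So the left factor is ¬r → p = 0.05.
q → r = min(1, 1 − 0.79 + 0.04) = min(1, 0.25) = 0.25
(q → r) ⊕ q = min(1, 0.25 + 0.79) = min(1, 1.04) = 1.00
So the right-hand bound is (q → r) ⊕ q = 1.00.
The residuum of the Łukasiewicz t-norm gives the supremum: min(1, 1 − 0.05 + 1.00).
1 − 0.05 + 1.00 = 1.95, so t = min(1, 1.95) = 1.00.
Check: 0.05 ⊗ 1.00 = max(0, 0.05) = 0.05 ≤ 1.00.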